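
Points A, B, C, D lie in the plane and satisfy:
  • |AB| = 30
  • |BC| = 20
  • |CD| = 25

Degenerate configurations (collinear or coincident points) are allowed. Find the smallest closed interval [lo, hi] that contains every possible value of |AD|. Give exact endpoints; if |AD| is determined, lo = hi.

|AD| ∈ [0, 75]  (≈ [0.0000, 75.0000])

|AB| ∈ {30}
|BC| ∈ {20}
|CD| ∈ {25}
|AC| ∈ [10, 50]
|BD| ∈ [5, 45]
|AD| ∈ [0, 75]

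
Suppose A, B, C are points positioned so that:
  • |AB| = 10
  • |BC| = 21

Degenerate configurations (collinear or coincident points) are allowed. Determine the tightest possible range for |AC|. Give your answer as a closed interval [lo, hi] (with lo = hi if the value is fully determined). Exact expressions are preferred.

|AC| ∈ [11, 31]  (≈ [11.0000, 31.0000])

|AB| ∈ {10}
|BC| ∈ {21}
|AC| ∈ [11, 31]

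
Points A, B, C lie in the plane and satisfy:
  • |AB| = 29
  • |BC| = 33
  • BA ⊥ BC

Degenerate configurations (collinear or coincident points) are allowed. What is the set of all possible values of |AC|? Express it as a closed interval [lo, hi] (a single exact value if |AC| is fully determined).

|AB| ∈ {29}
|BC| ∈ {33}
|AC| ∈ {√(1930)}

|AC| = √(1930)  (≈ 43.9318)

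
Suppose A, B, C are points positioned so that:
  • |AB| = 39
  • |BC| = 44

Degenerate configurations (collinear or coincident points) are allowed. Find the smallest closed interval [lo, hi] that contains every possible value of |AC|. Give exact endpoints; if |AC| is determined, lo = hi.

|AB| ∈ {39}
|BC| ∈ {44}
|AC| ∈ [5, 83]

|AC| ∈ [5, 83]  (≈ [5.0000, 83.0000])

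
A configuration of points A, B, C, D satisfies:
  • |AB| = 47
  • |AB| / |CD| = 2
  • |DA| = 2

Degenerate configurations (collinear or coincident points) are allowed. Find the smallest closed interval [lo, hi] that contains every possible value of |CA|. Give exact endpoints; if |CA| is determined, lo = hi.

|AB| ∈ {47}
|AD| ∈ {2}
|CD| ∈ {47/2}
|BD| ∈ [45, 49]
|AC| ∈ [43/2, 51/2]
|BC| ∈ [43/2, 145/2]

|CA| ∈ [43/2, 51/2]  (≈ [21.5000, 25.5000])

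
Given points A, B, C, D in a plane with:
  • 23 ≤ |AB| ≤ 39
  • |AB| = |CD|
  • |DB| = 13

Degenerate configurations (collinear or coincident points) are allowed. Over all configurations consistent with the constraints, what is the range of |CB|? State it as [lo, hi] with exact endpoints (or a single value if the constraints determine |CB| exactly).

|CB| ∈ [10, 52]  (≈ [10.0000, 52.0000])

|AB| ∈ [23, 39]
|BD| ∈ {13}
|CD| ∈ [23, 39]
|AD| ∈ [10, 52]
|BC| ∈ [10, 52]
|AC| ∈ [0, 91]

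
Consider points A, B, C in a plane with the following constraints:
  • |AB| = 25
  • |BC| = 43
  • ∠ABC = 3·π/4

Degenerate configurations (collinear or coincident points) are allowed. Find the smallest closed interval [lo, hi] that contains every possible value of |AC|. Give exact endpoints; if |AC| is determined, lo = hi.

|AB| ∈ {25}
|BC| ∈ {43}
|AC| ∈ {√(1075·√(2) + 2474)}

|AC| = √(1075·√(2) + 2474)  (≈ 63.2003)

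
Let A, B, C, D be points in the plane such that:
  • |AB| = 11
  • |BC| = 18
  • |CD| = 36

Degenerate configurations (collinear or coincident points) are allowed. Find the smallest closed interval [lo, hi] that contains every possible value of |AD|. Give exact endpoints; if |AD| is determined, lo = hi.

|AD| ∈ [7, 65]  (≈ [7.0000, 65.0000])

|AB| ∈ {11}
|BC| ∈ {18}
|CD| ∈ {36}
|AC| ∈ [7, 29]
|BD| ∈ [18, 54]
|AD| ∈ [7, 65]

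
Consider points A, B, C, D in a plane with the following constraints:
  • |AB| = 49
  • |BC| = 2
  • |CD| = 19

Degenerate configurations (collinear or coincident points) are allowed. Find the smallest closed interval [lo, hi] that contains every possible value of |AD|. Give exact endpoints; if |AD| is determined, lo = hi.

|AD| ∈ [28, 70]  (≈ [28.0000, 70.0000])

|AB| ∈ {49}
|BC| ∈ {2}
|CD| ∈ {19}
|AC| ∈ [47, 51]
|BD| ∈ [17, 21]
|AD| ∈ [28, 70]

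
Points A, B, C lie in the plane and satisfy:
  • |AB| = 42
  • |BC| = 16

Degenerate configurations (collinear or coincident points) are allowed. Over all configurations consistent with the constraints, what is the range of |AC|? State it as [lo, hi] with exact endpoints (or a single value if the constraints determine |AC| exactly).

|AC| ∈ [26, 58]  (≈ [26.0000, 58.0000])

|AB| ∈ {42}
|BC| ∈ {16}
|AC| ∈ [26, 58]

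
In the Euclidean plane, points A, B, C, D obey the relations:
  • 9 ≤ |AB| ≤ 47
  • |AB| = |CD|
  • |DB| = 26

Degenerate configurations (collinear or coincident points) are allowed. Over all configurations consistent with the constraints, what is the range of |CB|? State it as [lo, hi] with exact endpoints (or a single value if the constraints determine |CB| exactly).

|CB| ∈ [0, 73]  (≈ [0.0000, 73.0000])

|AB| ∈ [9, 47]
|BD| ∈ {26}
|CD| ∈ [9, 47]
|AD| ∈ [0, 73]
|BC| ∈ [0, 73]
|AC| ∈ [0, 120]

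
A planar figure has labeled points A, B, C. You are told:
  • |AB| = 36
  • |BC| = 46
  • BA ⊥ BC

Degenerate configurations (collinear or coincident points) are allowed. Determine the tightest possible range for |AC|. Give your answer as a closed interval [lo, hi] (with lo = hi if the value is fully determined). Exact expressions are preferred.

|AC| = 2·√(853)  (≈ 58.4123)

|AB| ∈ {36}
|BC| ∈ {46}
|AC| ∈ {2·√(853)}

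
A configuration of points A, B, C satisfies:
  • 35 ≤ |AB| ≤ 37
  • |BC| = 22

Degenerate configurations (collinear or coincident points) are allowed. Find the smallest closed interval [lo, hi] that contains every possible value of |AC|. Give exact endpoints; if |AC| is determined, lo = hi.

|AB| ∈ [35, 37]
|BC| ∈ {22}
|AC| ∈ [13, 59]

|AC| ∈ [13, 59]  (≈ [13.0000, 59.0000])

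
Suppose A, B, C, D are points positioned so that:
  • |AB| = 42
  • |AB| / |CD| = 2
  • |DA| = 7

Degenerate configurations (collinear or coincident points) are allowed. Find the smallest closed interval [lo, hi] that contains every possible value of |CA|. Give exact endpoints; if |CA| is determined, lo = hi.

|CA| ∈ [14, 28]  (≈ [14.0000, 28.0000])

|AB| ∈ {42}
|AD| ∈ {7}
|CD| ∈ {21}
|BD| ∈ [35, 49]
|AC| ∈ [14, 28]
|BC| ∈ [14, 70]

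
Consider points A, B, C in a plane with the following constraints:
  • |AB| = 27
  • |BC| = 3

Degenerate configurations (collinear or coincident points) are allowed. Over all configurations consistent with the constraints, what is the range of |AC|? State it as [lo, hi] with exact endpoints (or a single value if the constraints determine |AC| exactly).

|AC| ∈ [24, 30]  (≈ [24.0000, 30.0000])

|AB| ∈ {27}
|BC| ∈ {3}
|AC| ∈ [24, 30]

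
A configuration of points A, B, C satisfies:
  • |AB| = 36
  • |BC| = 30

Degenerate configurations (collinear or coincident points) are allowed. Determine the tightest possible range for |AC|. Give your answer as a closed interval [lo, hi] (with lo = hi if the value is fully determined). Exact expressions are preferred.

|AC| ∈ [6, 66]  (≈ [6.0000, 66.0000])

|AB| ∈ {36}
|BC| ∈ {30}
|AC| ∈ [6, 66]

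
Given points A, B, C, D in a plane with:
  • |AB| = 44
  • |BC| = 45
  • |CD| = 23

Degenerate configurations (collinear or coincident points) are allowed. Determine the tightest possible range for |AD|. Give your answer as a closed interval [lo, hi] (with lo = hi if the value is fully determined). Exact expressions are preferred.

|AB| ∈ {44}
|BC| ∈ {45}
|CD| ∈ {23}
|AC| ∈ [1, 89]
|BD| ∈ [22, 68]
|AD| ∈ [0, 112]

|AD| ∈ [0, 112]  (≈ [0.0000, 112.0000])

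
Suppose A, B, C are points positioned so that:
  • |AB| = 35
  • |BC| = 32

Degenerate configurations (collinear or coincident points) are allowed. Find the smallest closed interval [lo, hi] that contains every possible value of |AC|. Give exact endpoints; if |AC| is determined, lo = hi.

|AC| ∈ [3, 67]  (≈ [3.0000, 67.0000])

|AB| ∈ {35}
|BC| ∈ {32}
|AC| ∈ [3, 67]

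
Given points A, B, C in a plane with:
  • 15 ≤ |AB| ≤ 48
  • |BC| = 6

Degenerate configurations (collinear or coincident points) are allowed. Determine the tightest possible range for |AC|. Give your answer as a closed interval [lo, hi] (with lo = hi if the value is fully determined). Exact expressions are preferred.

|AB| ∈ [15, 48]
|BC| ∈ {6}
|AC| ∈ [9, 54]

|AC| ∈ [9, 54]  (≈ [9.0000, 54.0000])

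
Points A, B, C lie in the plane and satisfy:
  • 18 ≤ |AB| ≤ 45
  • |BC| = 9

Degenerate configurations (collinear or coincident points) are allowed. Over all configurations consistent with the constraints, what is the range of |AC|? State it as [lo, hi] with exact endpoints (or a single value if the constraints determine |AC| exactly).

|AB| ∈ [18, 45]
|BC| ∈ {9}
|AC| ∈ [9, 54]

|AC| ∈ [9, 54]  (≈ [9.0000, 54.0000])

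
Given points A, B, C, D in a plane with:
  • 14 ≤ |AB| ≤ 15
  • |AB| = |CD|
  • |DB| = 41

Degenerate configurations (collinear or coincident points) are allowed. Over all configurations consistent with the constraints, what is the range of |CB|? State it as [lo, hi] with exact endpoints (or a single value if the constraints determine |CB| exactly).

|CB| ∈ [26, 56]  (≈ [26.0000, 56.0000])

|AB| ∈ [14, 15]
|BD| ∈ {41}
|CD| ∈ [14, 15]
|AD| ∈ [26, 56]
|BC| ∈ [26, 56]
|AC| ∈ [11, 71]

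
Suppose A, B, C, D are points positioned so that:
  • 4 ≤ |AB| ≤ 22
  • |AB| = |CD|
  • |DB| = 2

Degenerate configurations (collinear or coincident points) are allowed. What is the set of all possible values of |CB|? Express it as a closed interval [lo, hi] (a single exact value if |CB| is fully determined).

|AB| ∈ [4, 22]
|BD| ∈ {2}
|CD| ∈ [4, 22]
|AD| ∈ [2, 24]
|BC| ∈ [2, 24]
|AC| ∈ [0, 46]

|CB| ∈ [2, 24]  (≈ [2.0000, 24.0000])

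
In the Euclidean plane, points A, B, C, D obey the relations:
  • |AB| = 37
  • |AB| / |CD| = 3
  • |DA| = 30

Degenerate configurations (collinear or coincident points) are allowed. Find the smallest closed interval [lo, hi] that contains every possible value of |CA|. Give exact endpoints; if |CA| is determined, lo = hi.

|CA| ∈ [53/3, 127/3]  (≈ [17.6667, 42.3333])

|AB| ∈ {37}
|AD| ∈ {30}
|CD| ∈ {37/3}
|BD| ∈ [7, 67]
|AC| ∈ [53/3, 127/3]
|BC| ∈ [0, 238/3]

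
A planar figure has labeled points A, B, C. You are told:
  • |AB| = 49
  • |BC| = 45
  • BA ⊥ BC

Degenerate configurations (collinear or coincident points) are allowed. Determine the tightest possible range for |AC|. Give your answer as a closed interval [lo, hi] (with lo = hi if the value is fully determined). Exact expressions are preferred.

|AC| = √(4426)  (≈ 66.5282)

|AB| ∈ {49}
|BC| ∈ {45}
|AC| ∈ {√(4426)}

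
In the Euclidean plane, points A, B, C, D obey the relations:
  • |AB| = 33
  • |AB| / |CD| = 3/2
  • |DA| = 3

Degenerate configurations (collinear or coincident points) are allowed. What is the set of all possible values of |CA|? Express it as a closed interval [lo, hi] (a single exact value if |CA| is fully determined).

|CA| ∈ [19, 25]  (≈ [19.0000, 25.0000])

|AB| ∈ {33}
|AD| ∈ {3}
|CD| ∈ {22}
|BD| ∈ [30, 36]
|AC| ∈ [19, 25]
|BC| ∈ [8, 58]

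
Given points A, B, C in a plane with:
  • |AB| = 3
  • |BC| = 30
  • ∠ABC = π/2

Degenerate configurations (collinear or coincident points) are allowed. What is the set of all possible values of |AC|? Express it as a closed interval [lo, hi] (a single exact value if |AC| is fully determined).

|AB| ∈ {3}
|BC| ∈ {30}
|AC| ∈ {3·√(101)}

|AC| = 3·√(101)  (≈ 30.1496)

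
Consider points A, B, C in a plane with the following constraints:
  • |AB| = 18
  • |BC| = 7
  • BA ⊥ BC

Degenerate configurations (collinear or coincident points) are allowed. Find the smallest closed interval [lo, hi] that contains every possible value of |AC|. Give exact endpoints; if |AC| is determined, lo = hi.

|AB| ∈ {18}
|BC| ∈ {7}
|AC| ∈ {√(373)}

|AC| = √(373)  (≈ 19.3132)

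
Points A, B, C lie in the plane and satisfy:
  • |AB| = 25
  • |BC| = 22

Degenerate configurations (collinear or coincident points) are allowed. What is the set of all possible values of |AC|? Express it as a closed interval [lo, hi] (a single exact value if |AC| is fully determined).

|AC| ∈ [3, 47]  (≈ [3.0000, 47.0000])

|AB| ∈ {25}
|BC| ∈ {22}
|AC| ∈ [3, 47]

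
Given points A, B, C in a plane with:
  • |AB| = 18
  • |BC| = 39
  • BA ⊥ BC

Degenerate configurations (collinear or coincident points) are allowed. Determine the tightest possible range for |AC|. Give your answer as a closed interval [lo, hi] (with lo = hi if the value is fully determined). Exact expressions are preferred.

|AB| ∈ {18}
|BC| ∈ {39}
|AC| ∈ {3·√(205)}

|AC| = 3·√(205)  (≈ 42.9535)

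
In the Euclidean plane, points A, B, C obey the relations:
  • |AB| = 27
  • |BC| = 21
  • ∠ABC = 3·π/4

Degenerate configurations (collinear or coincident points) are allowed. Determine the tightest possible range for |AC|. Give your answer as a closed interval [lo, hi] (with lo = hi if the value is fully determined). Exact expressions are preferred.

|AB| ∈ {27}
|BC| ∈ {21}
|AC| ∈ {3·√(63·√(2) + 130)}

|AC| = 3·√(63·√(2) + 130)  (≈ 44.4056)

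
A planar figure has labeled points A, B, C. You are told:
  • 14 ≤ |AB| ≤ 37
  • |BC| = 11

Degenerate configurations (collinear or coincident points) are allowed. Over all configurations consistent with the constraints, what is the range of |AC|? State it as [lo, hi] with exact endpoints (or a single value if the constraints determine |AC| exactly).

|AC| ∈ [3, 48]  (≈ [3.0000, 48.0000])

|AB| ∈ [14, 37]
|BC| ∈ {11}
|AC| ∈ [3, 48]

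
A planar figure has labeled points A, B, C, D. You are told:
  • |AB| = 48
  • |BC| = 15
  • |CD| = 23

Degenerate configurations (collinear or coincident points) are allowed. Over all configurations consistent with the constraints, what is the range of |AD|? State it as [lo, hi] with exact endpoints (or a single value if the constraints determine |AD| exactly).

|AD| ∈ [10, 86]  (≈ [10.0000, 86.0000])

|AB| ∈ {48}
|BC| ∈ {15}
|CD| ∈ {23}
|AC| ∈ [33, 63]
|BD| ∈ [8, 38]
|AD| ∈ [10, 86]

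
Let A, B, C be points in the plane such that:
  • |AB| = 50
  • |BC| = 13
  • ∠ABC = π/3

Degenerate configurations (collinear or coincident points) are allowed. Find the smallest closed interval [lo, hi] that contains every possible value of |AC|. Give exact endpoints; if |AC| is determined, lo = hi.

|AB| ∈ {50}
|BC| ∈ {13}
|AC| ∈ {√(2019)}

|AC| = √(2019)  (≈ 44.9333)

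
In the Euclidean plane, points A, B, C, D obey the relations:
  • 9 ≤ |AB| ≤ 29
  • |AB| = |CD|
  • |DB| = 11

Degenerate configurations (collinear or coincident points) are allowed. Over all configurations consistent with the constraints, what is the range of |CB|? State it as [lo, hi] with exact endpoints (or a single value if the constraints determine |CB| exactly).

|CB| ∈ [0, 40]  (≈ [0.0000, 40.0000])

|AB| ∈ [9, 29]
|BD| ∈ {11}
|CD| ∈ [9, 29]
|AD| ∈ [0, 40]
|BC| ∈ [0, 40]
|AC| ∈ [0, 69]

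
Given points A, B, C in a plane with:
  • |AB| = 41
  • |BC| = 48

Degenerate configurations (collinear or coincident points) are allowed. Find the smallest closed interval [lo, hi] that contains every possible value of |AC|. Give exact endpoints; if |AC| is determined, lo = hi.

|AB| ∈ {41}
|BC| ∈ {48}
|AC| ∈ [7, 89]

|AC| ∈ [7, 89]  (≈ [7.0000, 89.0000])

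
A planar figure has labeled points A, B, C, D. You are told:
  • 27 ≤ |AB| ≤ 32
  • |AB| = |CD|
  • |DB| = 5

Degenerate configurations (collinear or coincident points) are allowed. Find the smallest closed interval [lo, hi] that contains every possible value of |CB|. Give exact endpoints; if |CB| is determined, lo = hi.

|CB| ∈ [22, 37]  (≈ [22.0000, 37.0000])

|AB| ∈ [27, 32]
|BD| ∈ {5}
|CD| ∈ [27, 32]
|AD| ∈ [22, 37]
|BC| ∈ [22, 37]
|AC| ∈ [0, 69]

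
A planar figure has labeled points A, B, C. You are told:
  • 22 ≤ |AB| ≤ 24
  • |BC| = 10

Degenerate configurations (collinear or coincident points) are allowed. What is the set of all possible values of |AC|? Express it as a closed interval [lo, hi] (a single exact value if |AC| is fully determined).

|AB| ∈ [22, 24]
|BC| ∈ {10}
|AC| ∈ [12, 34]

|AC| ∈ [12, 34]  (≈ [12.0000, 34.0000])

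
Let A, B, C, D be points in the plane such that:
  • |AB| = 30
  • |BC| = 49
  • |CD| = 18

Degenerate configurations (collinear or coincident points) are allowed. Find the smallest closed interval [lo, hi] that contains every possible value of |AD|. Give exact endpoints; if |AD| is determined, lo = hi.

|AD| ∈ [1, 97]  (≈ [1.0000, 97.0000])

|AB| ∈ {30}
|BC| ∈ {49}
|CD| ∈ {18}
|AC| ∈ [19, 79]
|BD| ∈ [31, 67]
|AD| ∈ [1, 97]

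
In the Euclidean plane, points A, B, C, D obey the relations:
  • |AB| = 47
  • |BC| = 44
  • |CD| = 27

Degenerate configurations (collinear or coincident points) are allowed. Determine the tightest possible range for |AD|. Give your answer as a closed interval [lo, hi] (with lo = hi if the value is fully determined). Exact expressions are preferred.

|AB| ∈ {47}
|BC| ∈ {44}
|CD| ∈ {27}
|AC| ∈ [3, 91]
|BD| ∈ [17, 71]
|AD| ∈ [0, 118]

|AD| ∈ [0, 118]  (≈ [0.0000, 118.0000])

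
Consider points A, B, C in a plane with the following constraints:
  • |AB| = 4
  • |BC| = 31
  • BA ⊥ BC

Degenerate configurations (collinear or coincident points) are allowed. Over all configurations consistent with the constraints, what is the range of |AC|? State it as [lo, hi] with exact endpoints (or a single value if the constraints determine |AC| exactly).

|AC| = √(977)  (≈ 31.2570)

|AB| ∈ {4}
|BC| ∈ {31}
|AC| ∈ {√(977)}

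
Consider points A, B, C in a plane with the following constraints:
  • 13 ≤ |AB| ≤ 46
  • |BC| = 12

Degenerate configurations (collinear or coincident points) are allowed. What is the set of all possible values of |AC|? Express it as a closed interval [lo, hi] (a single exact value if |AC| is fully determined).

|AC| ∈ [1, 58]  (≈ [1.0000, 58.0000])

|AB| ∈ [13, 46]
|BC| ∈ {12}
|AC| ∈ [1, 58]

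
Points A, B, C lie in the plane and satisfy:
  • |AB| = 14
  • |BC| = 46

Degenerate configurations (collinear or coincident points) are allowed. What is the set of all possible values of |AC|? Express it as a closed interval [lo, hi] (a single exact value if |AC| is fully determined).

|AC| ∈ [32, 60]  (≈ [32.0000, 60.0000])

|AB| ∈ {14}
|BC| ∈ {46}
|AC| ∈ [32, 60]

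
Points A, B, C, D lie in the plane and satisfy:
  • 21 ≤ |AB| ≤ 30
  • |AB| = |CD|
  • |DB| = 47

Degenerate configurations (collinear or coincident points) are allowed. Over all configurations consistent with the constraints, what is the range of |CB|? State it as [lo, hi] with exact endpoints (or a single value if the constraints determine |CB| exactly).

|CB| ∈ [17, 77]  (≈ [17.0000, 77.0000])

|AB| ∈ [21, 30]
|BD| ∈ {47}
|CD| ∈ [21, 30]
|AD| ∈ [17, 77]
|BC| ∈ [17, 77]
|AC| ∈ [0, 107]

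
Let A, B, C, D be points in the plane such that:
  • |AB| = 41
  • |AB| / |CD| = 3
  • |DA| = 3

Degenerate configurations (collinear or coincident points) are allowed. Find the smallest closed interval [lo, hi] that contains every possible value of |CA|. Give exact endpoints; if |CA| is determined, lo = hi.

|AB| ∈ {41}
|AD| ∈ {3}
|CD| ∈ {41/3}
|BD| ∈ [38, 44]
|AC| ∈ [32/3, 50/3]
|BC| ∈ [73/3, 173/3]

|CA| ∈ [32/3, 50/3]  (≈ [10.6667, 16.6667])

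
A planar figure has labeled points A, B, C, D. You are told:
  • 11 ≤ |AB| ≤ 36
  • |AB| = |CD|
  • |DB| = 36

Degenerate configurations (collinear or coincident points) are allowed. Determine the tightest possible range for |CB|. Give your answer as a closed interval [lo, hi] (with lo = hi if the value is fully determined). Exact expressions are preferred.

|AB| ∈ [11, 36]
|BD| ∈ {36}
|CD| ∈ [11, 36]
|AD| ∈ [0, 72]
|BC| ∈ [0, 72]
|AC| ∈ [0, 108]

|CB| ∈ [0, 72]  (≈ [0.0000, 72.0000])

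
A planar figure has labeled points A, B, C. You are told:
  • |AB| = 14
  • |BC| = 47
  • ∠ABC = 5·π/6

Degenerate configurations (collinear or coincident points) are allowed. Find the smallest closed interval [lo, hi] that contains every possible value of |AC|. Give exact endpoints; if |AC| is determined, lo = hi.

|AB| ∈ {14}
|BC| ∈ {47}
|AC| ∈ {√(658·√(3) + 2405)}

|AC| = √(658·√(3) + 2405)  (≈ 59.5373)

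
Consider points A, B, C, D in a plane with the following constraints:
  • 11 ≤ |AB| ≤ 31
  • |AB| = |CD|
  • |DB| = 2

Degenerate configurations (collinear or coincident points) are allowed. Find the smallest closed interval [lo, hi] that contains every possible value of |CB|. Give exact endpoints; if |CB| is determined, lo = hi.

|AB| ∈ [11, 31]
|BD| ∈ {2}
|CD| ∈ [11, 31]
|AD| ∈ [9, 33]
|BC| ∈ [9, 33]
|AC| ∈ [0, 64]

|CB| ∈ [9, 33]  (≈ [9.0000, 33.0000])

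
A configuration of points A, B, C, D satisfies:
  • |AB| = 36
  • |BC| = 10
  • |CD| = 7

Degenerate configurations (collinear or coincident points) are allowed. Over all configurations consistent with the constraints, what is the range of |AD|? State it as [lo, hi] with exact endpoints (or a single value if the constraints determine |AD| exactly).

|AD| ∈ [19, 53]  (≈ [19.0000, 53.0000])

|AB| ∈ {36}
|BC| ∈ {10}
|CD| ∈ {7}
|AC| ∈ [26, 46]
|BD| ∈ [3, 17]
|AD| ∈ [19, 53]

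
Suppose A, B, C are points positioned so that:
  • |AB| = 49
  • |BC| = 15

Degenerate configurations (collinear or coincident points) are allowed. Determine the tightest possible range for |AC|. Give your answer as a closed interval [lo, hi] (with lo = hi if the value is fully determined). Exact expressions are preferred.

|AB| ∈ {49}
|BC| ∈ {15}
|AC| ∈ [34, 64]

|AC| ∈ [34, 64]  (≈ [34.0000, 64.0000])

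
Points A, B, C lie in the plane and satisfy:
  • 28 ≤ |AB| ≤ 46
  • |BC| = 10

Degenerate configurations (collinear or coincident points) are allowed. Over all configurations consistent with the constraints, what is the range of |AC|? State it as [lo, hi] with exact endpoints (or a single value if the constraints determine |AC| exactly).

|AB| ∈ [28, 46]
|BC| ∈ {10}
|AC| ∈ [18, 56]

|AC| ∈ [18, 56]  (≈ [18.0000, 56.0000])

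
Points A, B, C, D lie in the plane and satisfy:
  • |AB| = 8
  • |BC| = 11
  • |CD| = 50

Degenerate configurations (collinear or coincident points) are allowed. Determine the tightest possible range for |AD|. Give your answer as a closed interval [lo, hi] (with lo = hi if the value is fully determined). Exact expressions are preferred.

|AD| ∈ [31, 69]  (≈ [31.0000, 69.0000])

|AB| ∈ {8}
|BC| ∈ {11}
|CD| ∈ {50}
|AC| ∈ [3, 19]
|BD| ∈ [39, 61]
|AD| ∈ [31, 69]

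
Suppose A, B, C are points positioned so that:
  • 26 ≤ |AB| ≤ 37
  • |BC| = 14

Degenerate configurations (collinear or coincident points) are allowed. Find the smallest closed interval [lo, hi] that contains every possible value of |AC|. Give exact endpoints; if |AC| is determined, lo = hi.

|AB| ∈ [26, 37]
|BC| ∈ {14}
|AC| ∈ [12, 51]

|AC| ∈ [12, 51]  (≈ [12.0000, 51.0000])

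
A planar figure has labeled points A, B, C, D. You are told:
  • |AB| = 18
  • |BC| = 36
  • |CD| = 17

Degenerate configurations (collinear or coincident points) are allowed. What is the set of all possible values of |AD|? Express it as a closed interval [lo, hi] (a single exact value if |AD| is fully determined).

|AD| ∈ [1, 71]  (≈ [1.0000, 71.0000])

|AB| ∈ {18}
|BC| ∈ {36}
|CD| ∈ {17}
|AC| ∈ [18, 54]
|BD| ∈ [19, 53]
|AD| ∈ [1, 71]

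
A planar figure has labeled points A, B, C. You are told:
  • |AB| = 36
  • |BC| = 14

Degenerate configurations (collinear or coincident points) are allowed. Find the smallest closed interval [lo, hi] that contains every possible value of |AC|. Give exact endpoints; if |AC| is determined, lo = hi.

|AB| ∈ {36}
|BC| ∈ {14}
|AC| ∈ [22, 50]

|AC| ∈ [22, 50]  (≈ [22.0000, 50.0000])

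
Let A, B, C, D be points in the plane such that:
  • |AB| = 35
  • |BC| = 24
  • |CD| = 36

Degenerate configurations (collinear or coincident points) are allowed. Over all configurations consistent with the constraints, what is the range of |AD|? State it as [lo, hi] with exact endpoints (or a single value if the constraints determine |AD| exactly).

|AD| ∈ [0, 95]  (≈ [0.0000, 95.0000])

|AB| ∈ {35}
|BC| ∈ {24}
|CD| ∈ {36}
|AC| ∈ [11, 59]
|BD| ∈ [12, 60]
|AD| ∈ [0, 95]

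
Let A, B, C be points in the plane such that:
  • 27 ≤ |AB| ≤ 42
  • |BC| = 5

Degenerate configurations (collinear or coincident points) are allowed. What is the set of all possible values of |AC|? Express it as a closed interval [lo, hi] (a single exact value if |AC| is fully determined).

|AB| ∈ [27, 42]
|BC| ∈ {5}
|AC| ∈ [22, 47]

|AC| ∈ [22, 47]  (≈ [22.0000, 47.0000])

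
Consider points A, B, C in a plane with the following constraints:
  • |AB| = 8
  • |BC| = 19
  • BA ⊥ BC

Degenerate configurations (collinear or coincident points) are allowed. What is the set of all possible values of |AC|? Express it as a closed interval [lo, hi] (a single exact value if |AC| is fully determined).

|AB| ∈ {8}
|BC| ∈ {19}
|AC| ∈ {5·√(17)}

|AC| = 5·√(17)  (≈ 20.6155)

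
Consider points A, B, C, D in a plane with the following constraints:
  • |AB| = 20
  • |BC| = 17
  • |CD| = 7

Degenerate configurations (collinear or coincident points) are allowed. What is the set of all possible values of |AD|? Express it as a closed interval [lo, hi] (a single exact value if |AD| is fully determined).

|AD| ∈ [0, 44]  (≈ [0.0000, 44.0000])

|AB| ∈ {20}
|BC| ∈ {17}
|CD| ∈ {7}
|AC| ∈ [3, 37]
|BD| ∈ [10, 24]
|AD| ∈ [0, 44]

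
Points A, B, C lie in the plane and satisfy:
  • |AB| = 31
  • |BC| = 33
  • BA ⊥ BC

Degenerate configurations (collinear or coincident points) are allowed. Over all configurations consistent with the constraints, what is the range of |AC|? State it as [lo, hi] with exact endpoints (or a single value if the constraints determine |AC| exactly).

|AB| ∈ {31}
|BC| ∈ {33}
|AC| ∈ {5·√(82)}

|AC| = 5·√(82)  (≈ 45.2769)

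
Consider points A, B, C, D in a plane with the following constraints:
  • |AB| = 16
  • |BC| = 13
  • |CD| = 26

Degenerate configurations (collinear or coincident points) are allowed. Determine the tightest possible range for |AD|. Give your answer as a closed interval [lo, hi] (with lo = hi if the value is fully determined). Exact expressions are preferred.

|AD| ∈ [0, 55]  (≈ [0.0000, 55.0000])

|AB| ∈ {16}
|BC| ∈ {13}
|CD| ∈ {26}
|AC| ∈ [3, 29]
|BD| ∈ [13, 39]
|AD| ∈ [0, 55]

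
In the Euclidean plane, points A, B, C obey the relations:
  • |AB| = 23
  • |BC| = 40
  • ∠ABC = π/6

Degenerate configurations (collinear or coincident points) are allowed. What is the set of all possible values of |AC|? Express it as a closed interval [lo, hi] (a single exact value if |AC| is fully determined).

|AB| ∈ {23}
|BC| ∈ {40}
|AC| ∈ {√(2129 - 920·√(3))}

|AC| = √(2129 - 920·√(3))  (≈ 23.1412)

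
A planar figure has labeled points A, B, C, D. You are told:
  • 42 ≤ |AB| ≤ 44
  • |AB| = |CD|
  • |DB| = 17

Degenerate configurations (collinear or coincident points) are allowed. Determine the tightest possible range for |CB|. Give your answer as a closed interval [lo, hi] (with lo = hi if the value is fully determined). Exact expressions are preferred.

|CB| ∈ [25, 61]  (≈ [25.0000, 61.0000])

|AB| ∈ [42, 44]
|BD| ∈ {17}
|CD| ∈ [42, 44]
|AD| ∈ [25, 61]
|BC| ∈ [25, 61]
|AC| ∈ [0, 105]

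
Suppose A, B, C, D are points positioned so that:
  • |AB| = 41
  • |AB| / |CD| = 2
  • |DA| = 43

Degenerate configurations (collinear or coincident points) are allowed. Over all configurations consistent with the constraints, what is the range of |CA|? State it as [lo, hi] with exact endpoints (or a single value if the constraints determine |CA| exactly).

|CA| ∈ [45/2, 127/2]  (≈ [22.5000, 63.5000])

|AB| ∈ {41}
|AD| ∈ {43}
|CD| ∈ {41/2}
|BD| ∈ [2, 84]
|AC| ∈ [45/2, 127/2]
|BC| ∈ [0, 209/2]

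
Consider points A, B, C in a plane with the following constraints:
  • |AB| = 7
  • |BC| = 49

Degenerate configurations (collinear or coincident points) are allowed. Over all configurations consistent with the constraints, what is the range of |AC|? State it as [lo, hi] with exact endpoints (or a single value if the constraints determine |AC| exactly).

|AB| ∈ {7}
|BC| ∈ {49}
|AC| ∈ [42, 56]

|AC| ∈ [42, 56]  (≈ [42.0000, 56.0000])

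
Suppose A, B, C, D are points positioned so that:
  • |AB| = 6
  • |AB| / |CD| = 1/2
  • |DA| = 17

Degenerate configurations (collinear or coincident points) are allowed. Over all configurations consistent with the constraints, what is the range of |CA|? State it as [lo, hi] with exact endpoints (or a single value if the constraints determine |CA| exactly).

|CA| ∈ [5, 29]  (≈ [5.0000, 29.0000])

|AB| ∈ {6}
|AD| ∈ {17}
|CD| ∈ {12}
|BD| ∈ [11, 23]
|AC| ∈ [5, 29]
|BC| ∈ [0, 35]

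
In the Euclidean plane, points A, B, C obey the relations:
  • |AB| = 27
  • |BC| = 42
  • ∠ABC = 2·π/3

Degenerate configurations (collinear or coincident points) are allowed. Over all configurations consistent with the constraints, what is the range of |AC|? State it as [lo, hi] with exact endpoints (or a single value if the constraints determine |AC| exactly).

|AB| ∈ {27}
|BC| ∈ {42}
|AC| ∈ {3·√(403)}

|AC| = 3·√(403)  (≈ 60.2246)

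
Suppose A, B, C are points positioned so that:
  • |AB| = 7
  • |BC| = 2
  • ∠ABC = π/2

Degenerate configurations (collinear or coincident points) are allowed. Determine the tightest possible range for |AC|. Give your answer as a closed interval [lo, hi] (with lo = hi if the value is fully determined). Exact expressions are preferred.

|AB| ∈ {7}
|BC| ∈ {2}
|AC| ∈ {√(53)}

|AC| = √(53)  (≈ 7.2801)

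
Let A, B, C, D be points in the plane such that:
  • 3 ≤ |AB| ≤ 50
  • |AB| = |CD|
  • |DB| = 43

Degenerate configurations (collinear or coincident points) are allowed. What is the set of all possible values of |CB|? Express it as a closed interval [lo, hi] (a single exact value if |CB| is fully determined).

|AB| ∈ [3, 50]
|BD| ∈ {43}
|CD| ∈ [3, 50]
|AD| ∈ [0, 93]
|BC| ∈ [0, 93]
|AC| ∈ [0, 143]

|CB| ∈ [0, 93]  (≈ [0.0000, 93.0000])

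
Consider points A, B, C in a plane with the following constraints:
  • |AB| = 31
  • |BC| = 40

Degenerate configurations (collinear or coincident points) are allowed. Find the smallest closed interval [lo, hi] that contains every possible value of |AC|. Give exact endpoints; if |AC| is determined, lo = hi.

|AC| ∈ [9, 71]  (≈ [9.0000, 71.0000])

|AB| ∈ {31}
|BC| ∈ {40}
|AC| ∈ [9, 71]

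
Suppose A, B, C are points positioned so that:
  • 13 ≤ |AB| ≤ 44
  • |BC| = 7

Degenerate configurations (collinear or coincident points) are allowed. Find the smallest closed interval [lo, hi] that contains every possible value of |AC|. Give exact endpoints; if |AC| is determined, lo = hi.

|AC| ∈ [6, 51]  (≈ [6.0000, 51.0000])

|AB| ∈ [13, 44]
|BC| ∈ {7}
|AC| ∈ [6, 51]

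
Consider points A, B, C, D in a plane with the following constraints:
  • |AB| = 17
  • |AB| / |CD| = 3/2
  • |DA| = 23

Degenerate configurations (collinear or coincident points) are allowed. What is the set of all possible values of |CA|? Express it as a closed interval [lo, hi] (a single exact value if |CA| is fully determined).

|CA| ∈ [35/3, 103/3]  (≈ [11.6667, 34.3333])

|AB| ∈ {17}
|AD| ∈ {23}
|CD| ∈ {34/3}
|BD| ∈ [6, 40]
|AC| ∈ [35/3, 103/3]
|BC| ∈ [0, 154/3]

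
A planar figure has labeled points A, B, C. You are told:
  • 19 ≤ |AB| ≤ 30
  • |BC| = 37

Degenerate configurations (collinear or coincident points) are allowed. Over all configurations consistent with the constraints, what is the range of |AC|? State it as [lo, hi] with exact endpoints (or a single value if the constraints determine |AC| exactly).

|AB| ∈ [19, 30]
|BC| ∈ {37}
|AC| ∈ [7, 67]

|AC| ∈ [7, 67]  (≈ [7.0000, 67.0000])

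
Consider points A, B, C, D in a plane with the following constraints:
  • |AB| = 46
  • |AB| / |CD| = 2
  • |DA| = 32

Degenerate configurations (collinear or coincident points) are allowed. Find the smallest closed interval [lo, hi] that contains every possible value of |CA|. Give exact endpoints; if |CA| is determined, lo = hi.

|AB| ∈ {46}
|AD| ∈ {32}
|CD| ∈ {23}
|BD| ∈ [14, 78]
|AC| ∈ [9, 55]
|BC| ∈ [0, 101]

|CA| ∈ [9, 55]  (≈ [9.0000, 55.0000])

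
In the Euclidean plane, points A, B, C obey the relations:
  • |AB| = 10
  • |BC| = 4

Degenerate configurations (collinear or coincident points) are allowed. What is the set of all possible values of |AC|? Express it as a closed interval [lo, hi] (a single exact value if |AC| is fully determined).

|AC| ∈ [6, 14]  (≈ [6.0000, 14.0000])

|AB| ∈ {10}
|BC| ∈ {4}
|AC| ∈ [6, 14]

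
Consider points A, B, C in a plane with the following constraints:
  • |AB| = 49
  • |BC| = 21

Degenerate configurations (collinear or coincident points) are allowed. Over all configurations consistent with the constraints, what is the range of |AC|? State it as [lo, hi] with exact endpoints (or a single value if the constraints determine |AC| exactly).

|AB| ∈ {49}
|BC| ∈ {21}
|AC| ∈ [28, 70]

|AC| ∈ [28, 70]  (≈ [28.0000, 70.0000])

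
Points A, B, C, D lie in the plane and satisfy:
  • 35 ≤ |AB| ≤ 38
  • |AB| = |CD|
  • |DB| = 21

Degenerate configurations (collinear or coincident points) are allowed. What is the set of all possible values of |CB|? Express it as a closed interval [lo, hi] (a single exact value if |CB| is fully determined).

|CB| ∈ [14, 59]  (≈ [14.0000, 59.0000])

|AB| ∈ [35, 38]
|BD| ∈ {21}
|CD| ∈ [35, 38]
|AD| ∈ [14, 59]
|BC| ∈ [14, 59]
|AC| ∈ [0, 97]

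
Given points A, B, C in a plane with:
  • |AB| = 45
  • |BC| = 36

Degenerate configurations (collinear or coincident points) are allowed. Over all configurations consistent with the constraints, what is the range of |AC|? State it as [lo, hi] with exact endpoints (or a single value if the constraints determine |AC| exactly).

|AC| ∈ [9, 81]  (≈ [9.0000, 81.0000])

|AB| ∈ {45}
|BC| ∈ {36}
|AC| ∈ [9, 81]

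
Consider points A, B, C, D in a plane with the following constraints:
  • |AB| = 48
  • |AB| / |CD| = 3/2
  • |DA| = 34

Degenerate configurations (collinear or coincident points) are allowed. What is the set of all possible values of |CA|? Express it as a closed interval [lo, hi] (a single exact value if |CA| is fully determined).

|AB| ∈ {48}
|AD| ∈ {34}
|CD| ∈ {32}
|BD| ∈ [14, 82]
|AC| ∈ [2, 66]
|BC| ∈ [0, 114]

|CA| ∈ [2, 66]  (≈ [2.0000, 66.0000])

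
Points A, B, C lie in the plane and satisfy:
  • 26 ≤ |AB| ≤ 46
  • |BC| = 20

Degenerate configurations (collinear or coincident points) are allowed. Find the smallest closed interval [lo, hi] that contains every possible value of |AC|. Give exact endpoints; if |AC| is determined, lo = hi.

|AB| ∈ [26, 46]
|BC| ∈ {20}
|AC| ∈ [6, 66]

|AC| ∈ [6, 66]  (≈ [6.0000, 66.0000])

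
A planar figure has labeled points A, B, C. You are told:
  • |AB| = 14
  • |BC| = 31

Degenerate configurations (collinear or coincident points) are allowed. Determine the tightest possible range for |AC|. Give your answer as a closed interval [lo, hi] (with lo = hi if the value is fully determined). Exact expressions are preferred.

|AB| ∈ {14}
|BC| ∈ {31}
|AC| ∈ [17, 45]

|AC| ∈ [17, 45]  (≈ [17.0000, 45.0000])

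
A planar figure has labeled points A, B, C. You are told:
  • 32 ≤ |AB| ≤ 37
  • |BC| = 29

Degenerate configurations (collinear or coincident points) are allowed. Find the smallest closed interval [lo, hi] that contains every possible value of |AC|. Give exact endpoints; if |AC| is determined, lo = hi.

|AB| ∈ [32, 37]
|BC| ∈ {29}
|AC| ∈ [3, 66]

|AC| ∈ [3, 66]  (≈ [3.0000, 66.0000])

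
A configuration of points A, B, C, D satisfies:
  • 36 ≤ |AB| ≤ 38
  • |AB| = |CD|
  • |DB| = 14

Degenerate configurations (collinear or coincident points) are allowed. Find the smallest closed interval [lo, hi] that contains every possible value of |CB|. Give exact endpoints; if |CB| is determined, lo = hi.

|CB| ∈ [22, 52]  (≈ [22.0000, 52.0000])

|AB| ∈ [36, 38]
|BD| ∈ {14}
|CD| ∈ [36, 38]
|AD| ∈ [22, 52]
|BC| ∈ [22, 52]
|AC| ∈ [0, 90]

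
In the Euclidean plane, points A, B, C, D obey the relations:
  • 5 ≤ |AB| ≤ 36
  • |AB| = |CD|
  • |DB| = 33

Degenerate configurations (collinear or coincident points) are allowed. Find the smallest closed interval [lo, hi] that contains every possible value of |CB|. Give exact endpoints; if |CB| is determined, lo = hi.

|CB| ∈ [0, 69]  (≈ [0.0000, 69.0000])

|AB| ∈ [5, 36]
|BD| ∈ {33}
|CD| ∈ [5, 36]
|AD| ∈ [0, 69]
|BC| ∈ [0, 69]
|AC| ∈ [0, 105]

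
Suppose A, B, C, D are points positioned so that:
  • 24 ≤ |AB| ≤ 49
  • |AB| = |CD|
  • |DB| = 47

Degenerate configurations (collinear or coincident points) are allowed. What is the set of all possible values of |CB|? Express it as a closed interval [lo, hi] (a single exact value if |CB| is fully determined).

|AB| ∈ [24, 49]
|BD| ∈ {47}
|CD| ∈ [24, 49]
|AD| ∈ [0, 96]
|BC| ∈ [0, 96]
|AC| ∈ [0, 145]

|CB| ∈ [0, 96]  (≈ [0.0000, 96.0000])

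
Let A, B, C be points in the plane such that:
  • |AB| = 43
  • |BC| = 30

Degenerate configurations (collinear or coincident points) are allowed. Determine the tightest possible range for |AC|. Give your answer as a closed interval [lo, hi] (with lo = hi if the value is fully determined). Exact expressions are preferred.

|AC| ∈ [13, 73]  (≈ [13.0000, 73.0000])

|AB| ∈ {43}
|BC| ∈ {30}
|AC| ∈ [13, 73]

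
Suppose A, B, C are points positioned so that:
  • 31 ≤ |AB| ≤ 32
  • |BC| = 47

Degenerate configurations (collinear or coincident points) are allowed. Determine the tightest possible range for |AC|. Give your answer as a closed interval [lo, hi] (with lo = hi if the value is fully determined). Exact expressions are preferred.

|AB| ∈ [31, 32]
|BC| ∈ {47}
|AC| ∈ [15, 79]

|AC| ∈ [15, 79]  (≈ [15.0000, 79.0000])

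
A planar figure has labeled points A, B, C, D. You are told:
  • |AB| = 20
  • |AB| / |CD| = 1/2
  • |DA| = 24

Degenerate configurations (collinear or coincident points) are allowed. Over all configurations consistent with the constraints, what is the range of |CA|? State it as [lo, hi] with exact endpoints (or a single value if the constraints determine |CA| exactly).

|AB| ∈ {20}
|AD| ∈ {24}
|CD| ∈ {40}
|BD| ∈ [4, 44]
|AC| ∈ [16, 64]
|BC| ∈ [0, 84]

|CA| ∈ [16, 64]  (≈ [16.0000, 64.0000])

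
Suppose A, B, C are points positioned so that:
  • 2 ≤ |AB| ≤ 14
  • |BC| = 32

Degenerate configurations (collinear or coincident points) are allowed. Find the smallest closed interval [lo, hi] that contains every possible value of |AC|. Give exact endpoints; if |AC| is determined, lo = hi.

|AB| ∈ [2, 14]
|BC| ∈ {32}
|AC| ∈ [18, 46]

|AC| ∈ [18, 46]  (≈ [18.0000, 46.0000])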